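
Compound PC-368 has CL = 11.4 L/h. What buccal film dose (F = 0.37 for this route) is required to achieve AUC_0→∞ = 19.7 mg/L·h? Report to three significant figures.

Dose = CL × AUC_0→∞ / F
     = 11.4 × 19.7 / 0.37 = 606.973 mg

Dose = 607 mg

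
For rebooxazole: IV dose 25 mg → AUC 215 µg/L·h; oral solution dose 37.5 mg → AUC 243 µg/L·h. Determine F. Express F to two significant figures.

F = (AUC_ev / D_ev) / (AUC_iv / D_iv)
  = (243/37.5) / (215/25)
  = 6.48 / 8.6 = 0.7535

F = 0.75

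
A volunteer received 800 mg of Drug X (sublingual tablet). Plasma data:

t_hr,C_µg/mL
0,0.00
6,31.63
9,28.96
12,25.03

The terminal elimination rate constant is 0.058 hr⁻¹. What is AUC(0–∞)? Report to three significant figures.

Trapezoidal AUC_0→12:
  [0→6]: (0.00+31.63)/2 × 6 = 94.89
  [6→9]: (31.63+28.96)/2 × 3 = 90.885
  [9→12]: (28.96+25.03)/2 × 3 = 80.985
  Sum = 266.76 µg/mL·hr
Extrapolated tail: C_last / k_e = 25.03 / 0.058 = 431.552
AUC_0→∞ = 266.76 + 431.552 = 698.312 µg/mL·hr

AUC = 698 µg/mL·hr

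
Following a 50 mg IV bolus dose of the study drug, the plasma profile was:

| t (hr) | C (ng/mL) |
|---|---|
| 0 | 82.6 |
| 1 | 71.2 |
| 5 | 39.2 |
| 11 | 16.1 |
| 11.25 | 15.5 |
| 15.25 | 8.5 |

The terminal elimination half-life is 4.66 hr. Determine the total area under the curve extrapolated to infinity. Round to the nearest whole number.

Trapezoidal AUC_0→15.25:
  [0→1]: (82.6+71.2)/2 × 1 = 76.9
  [1→5]: (71.2+39.2)/2 × 4 = 220.8
  [5→11]: (39.2+16.1)/2 × 6 = 165.9
  [11→11.25]: (16.1+15.5)/2 × 0.25 = 3.95
  [11.25→15.25]: (15.5+8.5)/2 × 4 = 48.0
  Sum = 515.55 ng/mL·hr
k_e = ln2 / t½ = 0.693147 / 4.66 = 0.1487 hr^-1
Extrapolated tail: C_last / k_e = 8.5 / 0.1487 = 57.162
AUC_0→∞ = 515.55 + 57.162 = 572.712 ng/mL·hr

AUC = 573 ng/mL·hr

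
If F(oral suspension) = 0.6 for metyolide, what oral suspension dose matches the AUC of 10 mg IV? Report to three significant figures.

D_oral = 16.7 mg

For equal systemic exposure: F × D_ev = D_iv
D_ev = D_iv / F = 10 / 0.6 = 16.6667 mg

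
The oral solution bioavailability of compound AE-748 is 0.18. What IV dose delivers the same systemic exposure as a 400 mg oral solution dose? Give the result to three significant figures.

Systemic exposure from an extravascular dose = F × D_ev, so the equivalent IV dose is F × D_ev.
D_iv = F × D_ev = 0.18 × 400 = 72 mg

D_iv = 72.0 mg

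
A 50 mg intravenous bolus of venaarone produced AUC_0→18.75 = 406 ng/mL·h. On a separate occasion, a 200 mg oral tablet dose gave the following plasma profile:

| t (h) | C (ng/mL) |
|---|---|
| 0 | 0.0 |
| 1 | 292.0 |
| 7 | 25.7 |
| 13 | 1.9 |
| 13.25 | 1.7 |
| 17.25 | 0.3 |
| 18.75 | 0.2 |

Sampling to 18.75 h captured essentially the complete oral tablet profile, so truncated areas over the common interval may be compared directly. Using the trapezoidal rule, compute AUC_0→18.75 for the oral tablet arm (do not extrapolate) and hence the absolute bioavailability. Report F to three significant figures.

Trapezoidal AUC_0→18.75 (oral tablet):
  [0→1]: (0.0+292.0)/2 × 1 = 146.0
  [1→7]: (292.0+25.7)/2 × 6 = 953.1
  [7→13]: (25.7+1.9)/2 × 6 = 82.8
  [13→13.25]: (1.9+1.7)/2 × 0.25 = 0.45
  [13.25→17.25]: (1.7+0.3)/2 × 4 = 4.0
  [17.25→18.75]: (0.3+0.2)/2 × 1.5 = 0.375
  Sum = 1186.725 ng/mL·h
F = (AUC_ev/D_ev)/(AUC_iv/D_iv) = (1186.725/200)/(406/50) = 5.933625/8.12 = 0.7307

F = 0.731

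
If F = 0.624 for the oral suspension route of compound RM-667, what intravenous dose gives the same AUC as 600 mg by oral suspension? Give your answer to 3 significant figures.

D_iv = 374 mg

Systemic exposure from an extravascular dose = F × D_ev, so the equivalent IV dose is F × D_ev.
D_iv = F × D_ev = 0.624 × 600 = 374.4 mg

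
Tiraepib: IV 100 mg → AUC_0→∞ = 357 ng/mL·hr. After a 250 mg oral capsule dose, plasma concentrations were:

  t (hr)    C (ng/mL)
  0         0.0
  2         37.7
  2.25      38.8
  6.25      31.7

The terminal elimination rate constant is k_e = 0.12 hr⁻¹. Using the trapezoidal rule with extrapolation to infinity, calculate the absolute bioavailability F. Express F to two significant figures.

F = 0.51

Trapezoidal AUC_0→6.25 (oral capsule):
  [0→2]: (0.0+37.7)/2 × 2 = 37.7
  [2→2.25]: (37.7+38.8)/2 × 0.25 = 9.5625
  [2.25→6.25]: (38.8+31.7)/2 × 4 = 141.0
  Sum = 188.2625 ng/mL·hr
Tail: C_last/k_e = 31.7/0.12 = 264.167
AUC_0→∞ (oral capsule) = 188.2625 + 264.167 = 452.4295 ng/mL·hr
F = (AUC_ev/D_ev)/(AUC_iv/D_iv) = (452.4295/250)/(357/100) = 1.809718/3.57 = 0.5069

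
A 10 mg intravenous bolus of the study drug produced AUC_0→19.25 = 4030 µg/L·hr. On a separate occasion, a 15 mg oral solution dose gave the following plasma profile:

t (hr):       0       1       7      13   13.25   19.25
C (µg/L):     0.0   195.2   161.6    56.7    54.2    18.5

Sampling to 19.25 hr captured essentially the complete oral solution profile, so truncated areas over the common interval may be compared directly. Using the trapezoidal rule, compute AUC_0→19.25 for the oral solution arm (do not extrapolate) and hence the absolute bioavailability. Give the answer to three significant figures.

F = 0.340

Trapezoidal AUC_0→19.25 (oral solution):
  [0→1]: (0.0+195.2)/2 × 1 = 97.6
  [1→7]: (195.2+161.6)/2 × 6 = 1070.4
  [7→13]: (161.6+56.7)/2 × 6 = 654.9
  [13→13.25]: (56.7+54.2)/2 × 0.25 = 13.8625
  [13.25→19.25]: (54.2+18.5)/2 × 6 = 218.1
  Sum = 2054.8625 µg/L·hr
F = (AUC_ev/D_ev)/(AUC_iv/D_iv) = (2054.8625/15)/(4030/10) = 136.991/403 = 0.3399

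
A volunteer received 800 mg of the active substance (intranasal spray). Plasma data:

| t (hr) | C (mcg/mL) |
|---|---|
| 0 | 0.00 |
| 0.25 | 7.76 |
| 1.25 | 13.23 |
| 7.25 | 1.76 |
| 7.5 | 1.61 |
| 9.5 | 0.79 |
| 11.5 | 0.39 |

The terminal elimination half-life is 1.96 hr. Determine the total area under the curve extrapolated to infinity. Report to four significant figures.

AUC = 61.54 mcg/mL·hr

Trapezoidal AUC_0→11.5:
  [0→0.25]: (0.00+7.76)/2 × 0.25 = 0.97
  [0.25→1.25]: (7.76+13.23)/2 × 1 = 10.495
  [1.25→7.25]: (13.23+1.76)/2 × 6 = 44.97
  [7.25→7.5]: (1.76+1.61)/2 × 0.25 = 0.42125
  [7.5→9.5]: (1.61+0.79)/2 × 2 = 2.4
  [9.5→11.5]: (0.79+0.39)/2 × 2 = 1.18
  Sum = 60.43625 mcg/mL·hr
k_e = ln2 / t½ = 0.693147 / 1.96 = 0.3536 hr^-1
Extrapolated tail: C_last / k_e = 0.39 / 0.3536 = 1.103
AUC_0→∞ = 60.43625 + 1.103 = 61.53925 mcg/mL·hr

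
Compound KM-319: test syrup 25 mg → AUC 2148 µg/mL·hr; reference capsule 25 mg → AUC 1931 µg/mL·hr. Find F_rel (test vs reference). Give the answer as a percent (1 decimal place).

F_rel = 111.2%

F_rel = (AUC_test/D_test) / (AUC_ref/D_ref)
      = (2148/25) / (1931/25)
      = 85.92 / 77.24 = 1.1124 = 111.24%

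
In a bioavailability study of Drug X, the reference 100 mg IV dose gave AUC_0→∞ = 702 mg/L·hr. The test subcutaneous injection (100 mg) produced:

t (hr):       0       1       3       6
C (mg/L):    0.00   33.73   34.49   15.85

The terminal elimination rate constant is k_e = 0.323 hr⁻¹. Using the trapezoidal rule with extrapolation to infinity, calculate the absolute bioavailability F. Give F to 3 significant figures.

F = 0.299

Trapezoidal AUC_0→6 (subcutaneous injection):
  [0→1]: (0.00+33.73)/2 × 1 = 16.865
  [1→3]: (33.73+34.49)/2 × 2 = 68.22
  [3→6]: (34.49+15.85)/2 × 3 = 75.51
  Sum = 160.595 mg/L·hr
Tail: C_last/k_e = 15.85/0.323 = 49.071
AUC_0→∞ (subcutaneous injection) = 160.595 + 49.071 = 209.666 mg/L·hr
F = (AUC_ev/D_ev)/(AUC_iv/D_iv) = (209.666/100)/(702/100) = 2.09666/7.02 = 0.2987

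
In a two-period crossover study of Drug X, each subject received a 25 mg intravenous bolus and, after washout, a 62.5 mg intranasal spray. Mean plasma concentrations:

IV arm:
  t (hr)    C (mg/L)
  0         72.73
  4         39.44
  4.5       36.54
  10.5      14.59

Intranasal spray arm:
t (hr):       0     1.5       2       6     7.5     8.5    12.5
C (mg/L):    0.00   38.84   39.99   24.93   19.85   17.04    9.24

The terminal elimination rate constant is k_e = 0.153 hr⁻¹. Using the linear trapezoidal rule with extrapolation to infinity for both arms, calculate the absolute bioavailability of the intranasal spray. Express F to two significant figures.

F = 0.28

Trapezoidal AUC_0→10.5 (IV):
  [0→4]: (72.73+39.44)/2 × 4 = 224.34
  [4→4.5]: (39.44+36.54)/2 × 0.5 = 18.995
  [4.5→10.5]: (36.54+14.59)/2 × 6 = 153.39
  Sum = 396.725 mg/L·hr
IV tail: 14.59/0.153 = 95.359; AUC_iv,0→∞ = 396.725 + 95.359 = 492.084 mg/L·hr
Trapezoidal AUC_0→12.5 (intranasal spray):
  [0→1.5]: (0.00+38.84)/2 × 1.5 = 29.13
  [1.5→2]: (38.84+39.99)/2 × 0.5 = 19.7075
  [2→6]: (39.99+24.93)/2 × 4 = 129.84
  [6→7.5]: (24.93+19.85)/2 × 1.5 = 33.585
  [7.5→8.5]: (19.85+17.04)/2 × 1 = 18.445
  [8.5→12.5]: (17.04+9.24)/2 × 4 = 52.56
  Sum = 283.2675 mg/L·hr
intranasal spray tail: 9.24/0.153 = 60.392; AUC_ev,0→∞ = 283.2675 + 60.392 = 343.6595 mg/L·hr
F = (AUC_ev/D_ev)/(AUC_iv/D_iv) = (343.6595/62.5)/(492.084/25) = 5.498552/19.68336 = 0.2794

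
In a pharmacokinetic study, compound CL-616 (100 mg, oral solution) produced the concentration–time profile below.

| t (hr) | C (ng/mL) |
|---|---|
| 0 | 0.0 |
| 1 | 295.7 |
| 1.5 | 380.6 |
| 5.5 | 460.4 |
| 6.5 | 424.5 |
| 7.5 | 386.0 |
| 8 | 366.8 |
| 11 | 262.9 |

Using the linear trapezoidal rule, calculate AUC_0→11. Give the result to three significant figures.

AUC = 3980 ng/mL·hr

Trapezoidal AUC_0→11:
  [0→1]: (0.0+295.7)/2 × 1 = 147.85
  [1→1.5]: (295.7+380.6)/2 × 0.5 = 169.075
  [1.5→5.5]: (380.6+460.4)/2 × 4 = 1682.0
  [5.5→6.5]: (460.4+424.5)/2 × 1 = 442.45
  [6.5→7.5]: (424.5+386.0)/2 × 1 = 405.25
  [7.5→8]: (386.0+366.8)/2 × 0.5 = 188.2
  [8→11]: (366.8+262.9)/2 × 3 = 944.55
  Sum = 3979.375 ng/mL·hr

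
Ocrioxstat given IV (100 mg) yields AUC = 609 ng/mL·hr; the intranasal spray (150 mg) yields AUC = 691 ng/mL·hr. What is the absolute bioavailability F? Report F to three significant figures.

F = 0.756

F = (AUC_ev / D_ev) / (AUC_iv / D_iv)
  = (691/150) / (609/100)
  = 4.60667 / 6.09 = 0.7564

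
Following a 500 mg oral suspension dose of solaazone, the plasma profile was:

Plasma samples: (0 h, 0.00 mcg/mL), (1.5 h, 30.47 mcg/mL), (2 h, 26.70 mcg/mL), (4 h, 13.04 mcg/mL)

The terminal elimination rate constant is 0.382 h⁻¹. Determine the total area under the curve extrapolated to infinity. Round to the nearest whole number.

Trapezoidal AUC_0→4:
  [0→1.5]: (0.00+30.47)/2 × 1.5 = 22.8525
  [1.5→2]: (30.47+26.70)/2 × 0.5 = 14.2925
  [2→4]: (26.70+13.04)/2 × 2 = 39.74
  Sum = 76.885 mcg/mL·h
Extrapolated tail: C_last / k_e = 13.04 / 0.382 = 34.136
AUC_0→∞ = 76.885 + 34.136 = 111.021 mcg/mL·h

AUC = 111 mcg/mL·h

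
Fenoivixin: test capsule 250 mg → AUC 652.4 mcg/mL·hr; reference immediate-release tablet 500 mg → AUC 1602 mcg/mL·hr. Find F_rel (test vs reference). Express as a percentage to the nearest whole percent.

F_rel = (AUC_test/D_test) / (AUC_ref/D_ref)
      = (652.4/250) / (1602/500)
      = 2.6096 / 3.204 = 0.8145 = 81.45%

F_rel = 81%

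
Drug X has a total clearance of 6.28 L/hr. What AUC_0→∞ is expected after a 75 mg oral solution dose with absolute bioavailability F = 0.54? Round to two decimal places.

AUC_0→∞ = F × Dose / CL
        = 0.54 × 75 / 6.28 = 6.44904 mg/L·hr

AUC = 6.45 mg/L·hr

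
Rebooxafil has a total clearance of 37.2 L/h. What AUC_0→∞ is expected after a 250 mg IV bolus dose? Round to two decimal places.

AUC_0→∞ = Dose_iv / CL
        = 250 / 37.2 = 6.72043 mg/L·h

AUC = 6.72 mg/L·h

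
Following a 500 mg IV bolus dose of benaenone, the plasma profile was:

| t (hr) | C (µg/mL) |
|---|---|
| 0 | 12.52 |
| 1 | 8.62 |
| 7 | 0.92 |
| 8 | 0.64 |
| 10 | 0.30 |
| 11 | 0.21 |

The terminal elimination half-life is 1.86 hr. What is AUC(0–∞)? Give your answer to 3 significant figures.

Trapezoidal AUC_0→11:
  [0→1]: (12.52+8.62)/2 × 1 = 10.57
  [1→7]: (8.62+0.92)/2 × 6 = 28.62
  [7→8]: (0.92+0.64)/2 × 1 = 0.78
  [8→10]: (0.64+0.30)/2 × 2 = 0.94
  [10→11]: (0.30+0.21)/2 × 1 = 0.255
  Sum = 41.165 µg/mL·hr
k_e = ln2 / t½ = 0.693147 / 1.86 = 0.3727 hr^-1
Extrapolated tail: C_last / k_e = 0.21 / 0.3727 = 0.563
AUC_0→∞ = 41.165 + 0.563 = 41.728 µg/mL·hr

AUC = 41.7 µg/mL·hr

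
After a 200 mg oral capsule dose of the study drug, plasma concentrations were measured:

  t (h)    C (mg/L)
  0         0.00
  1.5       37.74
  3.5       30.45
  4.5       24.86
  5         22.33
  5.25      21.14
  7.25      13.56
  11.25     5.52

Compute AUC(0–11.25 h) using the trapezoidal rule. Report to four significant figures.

Trapezoidal AUC_0→11.25:
  [0→1.5]: (0.00+37.74)/2 × 1.5 = 28.305
  [1.5→3.5]: (37.74+30.45)/2 × 2 = 68.19
  [3.5→4.5]: (30.45+24.86)/2 × 1 = 27.655
  [4.5→5]: (24.86+22.33)/2 × 0.5 = 11.7975
  [5→5.25]: (22.33+21.14)/2 × 0.25 = 5.43375
  [5.25→7.25]: (21.14+13.56)/2 × 2 = 34.7
  [7.25→11.25]: (13.56+5.52)/2 × 4 = 38.16
  Sum = 214.24125 mg/L·h

AUC = 214.2 mg/L·h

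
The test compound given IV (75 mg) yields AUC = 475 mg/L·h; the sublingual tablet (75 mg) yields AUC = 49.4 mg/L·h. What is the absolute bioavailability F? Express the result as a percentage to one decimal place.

F = 10.4%

F = (AUC_ev / D_ev) / (AUC_iv / D_iv)
  = (49.4/75) / (475/75)
  = 0.658667 / 6.33333 = 0.1040
  = 10.40%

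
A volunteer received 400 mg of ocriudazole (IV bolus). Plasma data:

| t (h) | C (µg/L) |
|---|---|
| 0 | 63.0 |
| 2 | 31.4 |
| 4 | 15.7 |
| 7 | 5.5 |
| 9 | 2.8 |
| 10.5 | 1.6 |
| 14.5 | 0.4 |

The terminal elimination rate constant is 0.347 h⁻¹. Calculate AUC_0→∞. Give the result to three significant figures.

Trapezoidal AUC_0→14.5:
  [0→2]: (63.0+31.4)/2 × 2 = 94.4
  [2→4]: (31.4+15.7)/2 × 2 = 47.1
  [4→7]: (15.7+5.5)/2 × 3 = 31.8
  [7→9]: (5.5+2.8)/2 × 2 = 8.3
  [9→10.5]: (2.8+1.6)/2 × 1.5 = 3.3
  [10.5→14.5]: (1.6+0.4)/2 × 4 = 4.0
  Sum = 188.9 µg/L·h
Extrapolated tail: C_last / k_e = 0.4 / 0.347 = 1.153
AUC_0→∞ = 188.9 + 1.153 = 190.053 µg/L·h

AUC = 190 µg/L·h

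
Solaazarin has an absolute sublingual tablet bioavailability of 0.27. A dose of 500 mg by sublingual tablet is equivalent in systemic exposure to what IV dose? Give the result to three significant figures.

Systemic exposure from an extravascular dose = F × D_ev, so the equivalent IV dose is F × D_ev.
D_iv = F × D_ev = 0.27 × 500 = 135 mg

D_iv = 135 mg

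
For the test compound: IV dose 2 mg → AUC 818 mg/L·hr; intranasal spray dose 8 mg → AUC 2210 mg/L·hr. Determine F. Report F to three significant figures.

F = 0.675

F = (AUC_ev / D_ev) / (AUC_iv / D_iv)
  = (2210/8) / (818/2)
  = 276.25 / 409 = 0.6754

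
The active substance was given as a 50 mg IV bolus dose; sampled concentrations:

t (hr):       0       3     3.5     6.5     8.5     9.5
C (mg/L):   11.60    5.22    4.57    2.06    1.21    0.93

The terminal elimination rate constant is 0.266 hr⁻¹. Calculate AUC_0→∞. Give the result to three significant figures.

Trapezoidal AUC_0→9.5:
  [0→3]: (11.60+5.22)/2 × 3 = 25.23
  [3→3.5]: (5.22+4.57)/2 × 0.5 = 2.4475
  [3.5→6.5]: (4.57+2.06)/2 × 3 = 9.945
  [6.5→8.5]: (2.06+1.21)/2 × 2 = 3.27
  [8.5→9.5]: (1.21+0.93)/2 × 1 = 1.07
  Sum = 41.9625 mg/L·hr
Extrapolated tail: C_last / k_e = 0.93 / 0.266 = 3.496
AUC_0→∞ = 41.9625 + 3.496 = 45.4585 mg/L·hr

AUC = 45.5 mg/L·hr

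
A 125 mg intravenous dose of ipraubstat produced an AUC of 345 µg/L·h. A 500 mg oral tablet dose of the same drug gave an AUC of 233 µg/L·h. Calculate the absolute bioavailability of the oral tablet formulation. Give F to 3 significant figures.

F = 0.169

F = (AUC_ev / D_ev) / (AUC_iv / D_iv)
  = (233/500) / (345/125)
  = 0.466 / 2.76 = 0.1688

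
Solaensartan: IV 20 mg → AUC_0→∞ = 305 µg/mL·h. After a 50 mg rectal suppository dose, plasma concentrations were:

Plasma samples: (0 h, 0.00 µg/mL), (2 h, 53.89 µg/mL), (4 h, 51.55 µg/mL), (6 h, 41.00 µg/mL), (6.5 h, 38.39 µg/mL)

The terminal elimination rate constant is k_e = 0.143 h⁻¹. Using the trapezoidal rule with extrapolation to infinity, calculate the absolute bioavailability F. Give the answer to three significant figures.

F = 0.708

Trapezoidal AUC_0→6.5 (rectal suppository):
  [0→2]: (0.00+53.89)/2 × 2 = 53.89
  [2→4]: (53.89+51.55)/2 × 2 = 105.44
  [4→6]: (51.55+41.00)/2 × 2 = 92.55
  [6→6.5]: (41.00+38.39)/2 × 0.5 = 19.8475
  Sum = 271.7275 µg/mL·h
Tail: C_last/k_e = 38.39/0.143 = 268.462
AUC_0→∞ (rectal suppository) = 271.7275 + 268.462 = 540.1895 µg/mL·h
F = (AUC_ev/D_ev)/(AUC_iv/D_iv) = (540.1895/50)/(305/20) = 10.80379/15.25 = 0.7084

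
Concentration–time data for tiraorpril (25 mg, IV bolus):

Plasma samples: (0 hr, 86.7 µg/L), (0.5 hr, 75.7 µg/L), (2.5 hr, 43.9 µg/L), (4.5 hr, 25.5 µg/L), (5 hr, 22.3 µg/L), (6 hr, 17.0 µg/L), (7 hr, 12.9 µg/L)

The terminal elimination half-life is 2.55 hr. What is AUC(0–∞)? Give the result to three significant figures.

Trapezoidal AUC_0→7:
  [0→0.5]: (86.7+75.7)/2 × 0.5 = 40.6
  [0.5→2.5]: (75.7+43.9)/2 × 2 = 119.6
  [2.5→4.5]: (43.9+25.5)/2 × 2 = 69.4
  [4.5→5]: (25.5+22.3)/2 × 0.5 = 11.95
  [5→6]: (22.3+17.0)/2 × 1 = 19.65
  [6→7]: (17.0+12.9)/2 × 1 = 14.95
  Sum = 276.15 µg/L·hr
k_e = ln2 / t½ = 0.693147 / 2.55 = 0.2718 hr^-1
Extrapolated tail: C_last / k_e = 12.9 / 0.2718 = 47.461
AUC_0→∞ = 276.15 + 47.461 = 323.611 µg/L·hr

AUC = 324 µg/L·hr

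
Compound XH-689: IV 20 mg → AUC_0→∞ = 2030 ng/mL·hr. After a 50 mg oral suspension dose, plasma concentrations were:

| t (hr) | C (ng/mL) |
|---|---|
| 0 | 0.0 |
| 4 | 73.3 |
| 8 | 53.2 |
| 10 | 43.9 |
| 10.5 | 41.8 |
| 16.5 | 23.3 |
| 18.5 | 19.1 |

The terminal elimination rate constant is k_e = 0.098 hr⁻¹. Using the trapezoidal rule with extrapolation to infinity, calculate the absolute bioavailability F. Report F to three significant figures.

Trapezoidal AUC_0→18.5 (oral suspension):
  [0→4]: (0.0+73.3)/2 × 4 = 146.6
  [4→8]: (73.3+53.2)/2 × 4 = 253.0
  [8→10]: (53.2+43.9)/2 × 2 = 97.1
  [10→10.5]: (43.9+41.8)/2 × 0.5 = 21.425
  [10.5→16.5]: (41.8+23.3)/2 × 6 = 195.3
  [16.5→18.5]: (23.3+19.1)/2 × 2 = 42.4
  Sum = 755.825 ng/mL·hr
Tail: C_last/k_e = 19.1/0.098 = 194.898
AUC_0→∞ (oral suspension) = 755.825 + 194.898 = 950.723 ng/mL·hr
F = (AUC_ev/D_ev)/(AUC_iv/D_iv) = (950.723/50)/(2030/20) = 19.01446/101.5 = 0.1873

F = 0.187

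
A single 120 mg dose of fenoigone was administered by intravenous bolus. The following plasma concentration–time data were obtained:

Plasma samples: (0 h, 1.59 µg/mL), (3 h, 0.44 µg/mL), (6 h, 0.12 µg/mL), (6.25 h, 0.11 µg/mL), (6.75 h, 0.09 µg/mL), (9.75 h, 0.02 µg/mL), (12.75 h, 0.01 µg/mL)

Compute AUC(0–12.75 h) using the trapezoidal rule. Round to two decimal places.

Trapezoidal AUC_0→12.75:
  [0→3]: (1.59+0.44)/2 × 3 = 3.045
  [3→6]: (0.44+0.12)/2 × 3 = 0.84
  [6→6.25]: (0.12+0.11)/2 × 0.25 = 0.02875
  [6.25→6.75]: (0.11+0.09)/2 × 0.5 = 0.05
  [6.75→9.75]: (0.09+0.02)/2 × 3 = 0.165
  [9.75→12.75]: (0.02+0.01)/2 × 3 = 0.045
  Sum = 4.17375 µg/mL·h

AUC = 4.17 µg/mL·h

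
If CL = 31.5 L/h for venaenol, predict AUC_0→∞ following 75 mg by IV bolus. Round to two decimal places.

AUC = 2.38 mg/L·h

AUC_0→∞ = Dose_iv / CL
        = 75 / 31.5 = 2.38095 mg/L·h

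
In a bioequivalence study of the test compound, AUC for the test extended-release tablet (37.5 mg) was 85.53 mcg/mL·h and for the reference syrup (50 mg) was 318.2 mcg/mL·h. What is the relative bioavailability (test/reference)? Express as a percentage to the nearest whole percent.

F_rel = (AUC_test/D_test) / (AUC_ref/D_ref)
      = (85.53/37.5) / (318.2/50)
      = 2.2808 / 6.364 = 0.3584 = 35.84%

F_rel = 36%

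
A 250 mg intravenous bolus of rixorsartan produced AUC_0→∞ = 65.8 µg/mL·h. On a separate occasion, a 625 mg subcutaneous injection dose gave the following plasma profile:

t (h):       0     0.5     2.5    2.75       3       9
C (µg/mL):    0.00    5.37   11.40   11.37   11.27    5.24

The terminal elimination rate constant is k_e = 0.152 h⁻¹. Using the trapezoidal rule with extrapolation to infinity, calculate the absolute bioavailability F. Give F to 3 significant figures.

Trapezoidal AUC_0→9 (subcutaneous injection):
  [0→0.5]: (0.00+5.37)/2 × 0.5 = 1.3425
  [0.5→2.5]: (5.37+11.40)/2 × 2 = 16.77
  [2.5→2.75]: (11.40+11.37)/2 × 0.25 = 2.84625
  [2.75→3]: (11.37+11.27)/2 × 0.25 = 2.83
  [3→9]: (11.27+5.24)/2 × 6 = 49.53
  Sum = 73.31875 µg/mL·h
Tail: C_last/k_e = 5.24/0.152 = 34.474
AUC_0→∞ (subcutaneous injection) = 73.31875 + 34.474 = 107.79275 µg/mL·h
F = (AUC_ev/D_ev)/(AUC_iv/D_iv) = (107.79275/625)/(65.8/250) = 0.1724684/0.2632 = 0.6553

F = 0.655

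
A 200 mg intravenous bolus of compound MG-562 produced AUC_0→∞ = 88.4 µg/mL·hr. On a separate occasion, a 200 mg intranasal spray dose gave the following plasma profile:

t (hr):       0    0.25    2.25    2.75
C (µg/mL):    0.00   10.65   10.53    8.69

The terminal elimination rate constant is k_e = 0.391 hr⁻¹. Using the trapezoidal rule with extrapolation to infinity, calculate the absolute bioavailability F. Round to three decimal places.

F = 0.560

Trapezoidal AUC_0→2.75 (intranasal spray):
  [0→0.25]: (0.00+10.65)/2 × 0.25 = 1.33125
  [0.25→2.25]: (10.65+10.53)/2 × 2 = 21.18
  [2.25→2.75]: (10.53+8.69)/2 × 0.5 = 4.805
  Sum = 27.31625 µg/mL·hr
Tail: C_last/k_e = 8.69/0.391 = 22.225
AUC_0→∞ (intranasal spray) = 27.31625 + 22.225 = 49.54125 µg/mL·hr
F = (AUC_ev/D_ev)/(AUC_iv/D_iv) = (49.54125/200)/(88.4/200) = 0.24770625/0.442 = 0.5604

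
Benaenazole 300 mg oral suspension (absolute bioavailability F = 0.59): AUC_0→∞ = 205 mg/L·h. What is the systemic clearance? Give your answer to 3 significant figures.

CL = 0.863 L/h

CL = F × Dose / AUC_0→∞
   = 0.59 × 300 / 205 = 0.863415 L/h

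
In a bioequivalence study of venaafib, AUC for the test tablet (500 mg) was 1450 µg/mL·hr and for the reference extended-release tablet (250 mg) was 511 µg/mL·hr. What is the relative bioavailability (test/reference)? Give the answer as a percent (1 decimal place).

F_rel = (AUC_test/D_test) / (AUC_ref/D_ref)
      = (1450/500) / (511/250)
      = 2.9 / 2.044 = 1.4188 = 141.88%

F_rel = 141.9%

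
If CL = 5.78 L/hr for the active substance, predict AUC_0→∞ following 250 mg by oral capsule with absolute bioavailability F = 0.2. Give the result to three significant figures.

AUC_0→∞ = F × Dose / CL
        = 0.2 × 250 / 5.78 = 8.65052 mg/L·hr

AUC = 8.65 mg/L·hr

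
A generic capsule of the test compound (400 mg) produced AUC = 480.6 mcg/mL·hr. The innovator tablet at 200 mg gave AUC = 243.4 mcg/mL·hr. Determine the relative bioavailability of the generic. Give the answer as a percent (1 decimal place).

F_rel = (AUC_test/D_test) / (AUC_ref/D_ref)
      = (480.6/400) / (243.4/200)
      = 1.2015 / 1.217 = 0.9873 = 98.73%

F_rel = 98.7%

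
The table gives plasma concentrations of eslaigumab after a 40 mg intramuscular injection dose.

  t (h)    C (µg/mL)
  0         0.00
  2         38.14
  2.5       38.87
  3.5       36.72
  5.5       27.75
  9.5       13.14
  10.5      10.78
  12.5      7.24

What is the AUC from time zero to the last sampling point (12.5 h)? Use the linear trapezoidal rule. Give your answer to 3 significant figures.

Trapezoidal AUC_0→12.5:
  [0→2]: (0.00+38.14)/2 × 2 = 38.14
  [2→2.5]: (38.14+38.87)/2 × 0.5 = 19.2525
  [2.5→3.5]: (38.87+36.72)/2 × 1 = 37.795
  [3.5→5.5]: (36.72+27.75)/2 × 2 = 64.47
  [5.5→9.5]: (27.75+13.14)/2 × 4 = 81.78
  [9.5→10.5]: (13.14+10.78)/2 × 1 = 11.96
  [10.5→12.5]: (10.78+7.24)/2 × 2 = 18.02
  Sum = 271.4175 µg/mL·h

AUC = 271 µg/mL·h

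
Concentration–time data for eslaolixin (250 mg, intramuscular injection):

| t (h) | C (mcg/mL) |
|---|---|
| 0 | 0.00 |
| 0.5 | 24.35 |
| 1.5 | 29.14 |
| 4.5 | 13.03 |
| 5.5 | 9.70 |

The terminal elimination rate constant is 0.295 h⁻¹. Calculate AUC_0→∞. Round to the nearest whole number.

Trapezoidal AUC_0→5.5:
  [0→0.5]: (0.00+24.35)/2 × 0.5 = 6.0875
  [0.5→1.5]: (24.35+29.14)/2 × 1 = 26.745
  [1.5→4.5]: (29.14+13.03)/2 × 3 = 63.255
  [4.5→5.5]: (13.03+9.70)/2 × 1 = 11.365
  Sum = 107.4525 mcg/mL·h
Extrapolated tail: C_last / k_e = 9.70 / 0.295 = 32.881
AUC_0→∞ = 107.4525 + 32.881 = 140.3335 mcg/mL·h

AUC = 140 mcg/mL·h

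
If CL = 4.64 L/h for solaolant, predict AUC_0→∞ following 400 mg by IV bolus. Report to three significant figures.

AUC = 86.2 mg/L·h

AUC_0→∞ = Dose_iv / CL
        = 400 / 4.64 = 86.2069 mg/L·h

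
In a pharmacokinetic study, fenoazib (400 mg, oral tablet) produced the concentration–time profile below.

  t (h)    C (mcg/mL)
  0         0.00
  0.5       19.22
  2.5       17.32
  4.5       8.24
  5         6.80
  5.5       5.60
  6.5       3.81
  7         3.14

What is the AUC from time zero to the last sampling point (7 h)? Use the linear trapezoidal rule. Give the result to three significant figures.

AUC = 80.2 mcg/mL·h

Trapezoidal AUC_0→7:
  [0→0.5]: (0.00+19.22)/2 × 0.5 = 4.805
  [0.5→2.5]: (19.22+17.32)/2 × 2 = 36.54
  [2.5→4.5]: (17.32+8.24)/2 × 2 = 25.56
  [4.5→5]: (8.24+6.80)/2 × 0.5 = 3.76
  [5→5.5]: (6.80+5.60)/2 × 0.5 = 3.1
  [5.5→6.5]: (5.60+3.81)/2 × 1 = 4.705
  [6.5→7]: (3.81+3.14)/2 × 0.5 = 1.7375
  Sum = 80.2075 mcg/mL·h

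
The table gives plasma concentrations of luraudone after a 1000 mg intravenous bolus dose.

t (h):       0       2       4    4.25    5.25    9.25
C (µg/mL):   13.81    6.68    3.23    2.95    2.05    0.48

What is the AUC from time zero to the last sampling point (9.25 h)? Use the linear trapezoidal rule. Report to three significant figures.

Trapezoidal AUC_0→9.25:
  [0→2]: (13.81+6.68)/2 × 2 = 20.49
  [2→4]: (6.68+3.23)/2 × 2 = 9.91
  [4→4.25]: (3.23+2.95)/2 × 0.25 = 0.7725
  [4.25→5.25]: (2.95+2.05)/2 × 1 = 2.5
  [5.25→9.25]: (2.05+0.48)/2 × 4 = 5.06
  Sum = 38.7325 µg/mL·h

AUC = 38.7 µg/mL·h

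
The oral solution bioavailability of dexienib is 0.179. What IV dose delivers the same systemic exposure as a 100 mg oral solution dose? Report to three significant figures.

D_iv = 17.9 mg

Systemic exposure from an extravascular dose = F × D_ev, so the equivalent IV dose is F × D_ev.
D_iv = F × D_ev = 0.179 × 100 = 17.9 mg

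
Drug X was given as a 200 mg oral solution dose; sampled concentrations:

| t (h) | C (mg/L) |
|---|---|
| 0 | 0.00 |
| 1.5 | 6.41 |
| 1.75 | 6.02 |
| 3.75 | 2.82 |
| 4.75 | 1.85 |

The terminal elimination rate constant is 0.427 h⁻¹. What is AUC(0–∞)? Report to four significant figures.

AUC = 21.87 mg/L·h

Trapezoidal AUC_0→4.75:
  [0→1.5]: (0.00+6.41)/2 × 1.5 = 4.8075
  [1.5→1.75]: (6.41+6.02)/2 × 0.25 = 1.55375
  [1.75→3.75]: (6.02+2.82)/2 × 2 = 8.84
  [3.75→4.75]: (2.82+1.85)/2 × 1 = 2.335
  Sum = 17.53625 mg/L·h
Extrapolated tail: C_last / k_e = 1.85 / 0.427 = 4.333
AUC_0→∞ = 17.53625 + 4.333 = 21.86925 mg/L·h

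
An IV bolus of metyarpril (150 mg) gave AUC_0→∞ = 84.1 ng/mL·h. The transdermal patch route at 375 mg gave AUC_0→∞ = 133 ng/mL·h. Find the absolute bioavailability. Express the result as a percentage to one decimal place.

F = (AUC_ev / D_ev) / (AUC_iv / D_iv)
  = (133/375) / (84.1/150)
  = 0.354667 / 0.560667 = 0.6326
  = 63.26%

F = 63.3%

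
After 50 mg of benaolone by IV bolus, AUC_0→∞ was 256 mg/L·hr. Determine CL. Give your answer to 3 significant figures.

CL = 0.195 L/hr

CL = Dose_iv / AUC_0→∞
   = 50 / 256 = 0.1953125 L/hr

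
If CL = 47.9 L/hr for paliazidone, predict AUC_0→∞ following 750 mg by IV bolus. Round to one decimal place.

AUC_0→∞ = Dose_iv / CL
        = 750 / 47.9 = 15.6576 mg/L·hr

AUC = 15.7 mg/L·hr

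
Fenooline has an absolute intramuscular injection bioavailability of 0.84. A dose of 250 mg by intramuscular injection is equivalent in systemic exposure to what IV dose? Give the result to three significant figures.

Systemic exposure from an extravascular dose = F × D_ev, so the equivalent IV dose is F × D_ev.
D_iv = F × D_ev = 0.84 × 250 = 210 mg

D_iv = 210 mg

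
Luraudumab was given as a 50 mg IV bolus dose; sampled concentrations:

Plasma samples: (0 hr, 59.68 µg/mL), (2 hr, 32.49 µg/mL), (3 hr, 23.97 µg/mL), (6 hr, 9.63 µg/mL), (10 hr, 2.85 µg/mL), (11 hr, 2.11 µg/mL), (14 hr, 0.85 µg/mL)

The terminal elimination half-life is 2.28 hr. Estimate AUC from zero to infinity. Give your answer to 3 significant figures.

AUC = 205 µg/mL·hr

Trapezoidal AUC_0→14:
  [0→2]: (59.68+32.49)/2 × 2 = 92.17
  [2→3]: (32.49+23.97)/2 × 1 = 28.23
  [3→6]: (23.97+9.63)/2 × 3 = 50.4
  [6→10]: (9.63+2.85)/2 × 4 = 24.96
  [10→11]: (2.85+2.11)/2 × 1 = 2.48
  [11→14]: (2.11+0.85)/2 × 3 = 4.44
  Sum = 202.68 µg/mL·hr
k_e = ln2 / t½ = 0.693147 / 2.28 = 0.3040 hr^-1
Extrapolated tail: C_last / k_e = 0.85 / 0.304 = 2.796
AUC_0→∞ = 202.68 + 2.796 = 205.476 µg/mL·hr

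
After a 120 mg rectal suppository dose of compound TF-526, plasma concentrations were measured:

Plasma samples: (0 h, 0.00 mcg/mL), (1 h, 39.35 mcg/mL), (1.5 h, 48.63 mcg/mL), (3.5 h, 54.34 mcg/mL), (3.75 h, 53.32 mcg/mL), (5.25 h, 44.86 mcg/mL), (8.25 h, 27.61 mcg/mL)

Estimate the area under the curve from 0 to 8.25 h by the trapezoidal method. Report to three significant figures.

AUC = 340 mcg/mL·h

Trapezoidal AUC_0→8.25:
  [0→1]: (0.00+39.35)/2 × 1 = 19.675
  [1→1.5]: (39.35+48.63)/2 × 0.5 = 21.995
  [1.5→3.5]: (48.63+54.34)/2 × 2 = 102.97
  [3.5→3.75]: (54.34+53.32)/2 × 0.25 = 13.4575
  [3.75→5.25]: (53.32+44.86)/2 × 1.5 = 73.635
  [5.25→8.25]: (44.86+27.61)/2 × 3 = 108.705
  Sum = 340.4375 mcg/mL·h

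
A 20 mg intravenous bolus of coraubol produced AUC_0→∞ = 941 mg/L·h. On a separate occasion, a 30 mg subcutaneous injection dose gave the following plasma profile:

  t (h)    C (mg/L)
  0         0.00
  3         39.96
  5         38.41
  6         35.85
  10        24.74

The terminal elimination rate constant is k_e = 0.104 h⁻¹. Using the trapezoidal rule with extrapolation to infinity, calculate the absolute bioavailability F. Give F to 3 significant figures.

Trapezoidal AUC_0→10 (subcutaneous injection):
  [0→3]: (0.00+39.96)/2 × 3 = 59.94
  [3→5]: (39.96+38.41)/2 × 2 = 78.37
  [5→6]: (38.41+35.85)/2 × 1 = 37.13
  [6→10]: (35.85+24.74)/2 × 4 = 121.18
  Sum = 296.62 mg/L·h
Tail: C_last/k_e = 24.74/0.104 = 237.885
AUC_0→∞ (subcutaneous injection) = 296.62 + 237.885 = 534.505 mg/L·h
F = (AUC_ev/D_ev)/(AUC_iv/D_iv) = (534.505/30)/(941/20) = 17.8168/47.05 = 0.3787

F = 0.379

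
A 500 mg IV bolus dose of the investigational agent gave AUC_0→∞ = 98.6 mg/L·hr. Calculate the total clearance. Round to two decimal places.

CL = 5.07 L/hr

CL = Dose_iv / AUC_0→∞
   = 500 / 98.6 = 5.07099 L/hr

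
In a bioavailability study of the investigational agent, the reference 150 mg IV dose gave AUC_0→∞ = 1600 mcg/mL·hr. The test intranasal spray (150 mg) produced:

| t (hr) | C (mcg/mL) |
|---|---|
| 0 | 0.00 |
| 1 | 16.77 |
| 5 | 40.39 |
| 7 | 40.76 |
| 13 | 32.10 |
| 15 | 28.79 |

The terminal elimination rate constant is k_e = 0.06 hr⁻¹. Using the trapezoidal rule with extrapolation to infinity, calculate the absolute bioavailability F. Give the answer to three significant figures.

F = 0.602

Trapezoidal AUC_0→15 (intranasal spray):
  [0→1]: (0.00+16.77)/2 × 1 = 8.385
  [1→5]: (16.77+40.39)/2 × 4 = 114.32
  [5→7]: (40.39+40.76)/2 × 2 = 81.15
  [7→13]: (40.76+32.10)/2 × 6 = 218.58
  [13→15]: (32.10+28.79)/2 × 2 = 60.89
  Sum = 483.325 mcg/mL·hr
Tail: C_last/k_e = 28.79/0.06 = 479.833
AUC_0→∞ (intranasal spray) = 483.325 + 479.833 = 963.158 mcg/mL·hr
F = (AUC_ev/D_ev)/(AUC_iv/D_iv) = (963.158/150)/(1600/150) = 6.42105/10.6667 = 0.6020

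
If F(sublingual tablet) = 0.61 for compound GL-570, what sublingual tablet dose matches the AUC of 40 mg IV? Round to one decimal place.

For equal systemic exposure: F × D_ev = D_iv
D_ev = D_iv / F = 40 / 0.61 = 65.5738 mg

D_sublingual = 65.6 mg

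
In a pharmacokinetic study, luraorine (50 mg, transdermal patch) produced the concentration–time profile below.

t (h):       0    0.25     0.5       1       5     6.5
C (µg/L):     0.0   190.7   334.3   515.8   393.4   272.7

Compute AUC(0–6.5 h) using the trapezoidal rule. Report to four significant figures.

AUC = 2620 µg/L·h

Trapezoidal AUC_0→6.5:
  [0→0.25]: (0.0+190.7)/2 × 0.25 = 23.8375
  [0.25→0.5]: (190.7+334.3)/2 × 0.25 = 65.625
  [0.5→1]: (334.3+515.8)/2 × 0.5 = 212.525
  [1→5]: (515.8+393.4)/2 × 4 = 1818.4
  [5→6.5]: (393.4+272.7)/2 × 1.5 = 499.575
  Sum = 2619.9625 µg/L·h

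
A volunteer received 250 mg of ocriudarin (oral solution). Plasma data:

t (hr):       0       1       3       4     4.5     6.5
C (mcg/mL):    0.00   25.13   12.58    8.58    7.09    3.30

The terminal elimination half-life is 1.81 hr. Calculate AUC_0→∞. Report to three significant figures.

AUC = 83.8 mcg/mL·hr

Trapezoidal AUC_0→6.5:
  [0→1]: (0.00+25.13)/2 × 1 = 12.565
  [1→3]: (25.13+12.58)/2 × 2 = 37.71
  [3→4]: (12.58+8.58)/2 × 1 = 10.58
  [4→4.5]: (8.58+7.09)/2 × 0.5 = 3.9175
  [4.5→6.5]: (7.09+3.30)/2 × 2 = 10.39
  Sum = 75.1625 mcg/mL·hr
k_e = ln2 / t½ = 0.693147 / 1.81 = 0.3830 hr^-1
Extrapolated tail: C_last / k_e = 3.30 / 0.383 = 8.616
AUC_0→∞ = 75.1625 + 8.616 = 83.7785 mcg/mL·hr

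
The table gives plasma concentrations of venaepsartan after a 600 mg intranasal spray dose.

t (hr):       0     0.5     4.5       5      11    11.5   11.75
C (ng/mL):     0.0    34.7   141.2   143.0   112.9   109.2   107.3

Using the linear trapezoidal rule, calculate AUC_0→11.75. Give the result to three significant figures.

Trapezoidal AUC_0→11.75:
  [0→0.5]: (0.0+34.7)/2 × 0.5 = 8.675
  [0.5→4.5]: (34.7+141.2)/2 × 4 = 351.8
  [4.5→5]: (141.2+143.0)/2 × 0.5 = 71.05
  [5→11]: (143.0+112.9)/2 × 6 = 767.7
  [11→11.5]: (112.9+109.2)/2 × 0.5 = 55.525
  [11.5→11.75]: (109.2+107.3)/2 × 0.25 = 27.0625
  Sum = 1281.8125 ng/mL·hr

AUC = 1280 ng/mL·hr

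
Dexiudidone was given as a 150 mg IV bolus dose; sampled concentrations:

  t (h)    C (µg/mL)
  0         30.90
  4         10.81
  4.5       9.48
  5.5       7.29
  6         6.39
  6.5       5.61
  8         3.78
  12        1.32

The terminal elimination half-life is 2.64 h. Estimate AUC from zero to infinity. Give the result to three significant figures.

AUC = 126 µg/mL·h

Trapezoidal AUC_0→12:
  [0→4]: (30.90+10.81)/2 × 4 = 83.42
  [4→4.5]: (10.81+9.48)/2 × 0.5 = 5.0725
  [4.5→5.5]: (9.48+7.29)/2 × 1 = 8.385
  [5.5→6]: (7.29+6.39)/2 × 0.5 = 3.42
  [6→6.5]: (6.39+5.61)/2 × 0.5 = 3.0
  [6.5→8]: (5.61+3.78)/2 × 1.5 = 7.0425
  [8→12]: (3.78+1.32)/2 × 4 = 10.2
  Sum = 120.54 µg/mL·h
k_e = ln2 / t½ = 0.693147 / 2.64 = 0.2626 h^-1
Extrapolated tail: C_last / k_e = 1.32 / 0.2626 = 5.027
AUC_0→∞ = 120.54 + 5.027 = 125.567 µg/mL·h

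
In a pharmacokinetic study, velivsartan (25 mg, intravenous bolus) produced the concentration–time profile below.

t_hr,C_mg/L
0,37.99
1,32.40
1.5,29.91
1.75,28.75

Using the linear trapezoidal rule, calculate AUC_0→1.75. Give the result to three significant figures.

AUC = 58.1 mg/L·hr

Trapezoidal AUC_0→1.75:
  [0→1]: (37.99+32.40)/2 × 1 = 35.195
  [1→1.5]: (32.40+29.91)/2 × 0.5 = 15.5775
  [1.5→1.75]: (29.91+28.75)/2 × 0.25 = 7.3325
  Sum = 58.105 mg/L·hr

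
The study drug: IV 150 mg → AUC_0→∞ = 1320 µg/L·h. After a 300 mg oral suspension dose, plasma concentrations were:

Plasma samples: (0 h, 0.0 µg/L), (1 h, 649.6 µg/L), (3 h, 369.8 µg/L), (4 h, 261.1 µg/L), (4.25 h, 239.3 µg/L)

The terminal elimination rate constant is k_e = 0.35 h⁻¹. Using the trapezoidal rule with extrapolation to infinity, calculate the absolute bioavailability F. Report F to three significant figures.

Trapezoidal AUC_0→4.25 (oral suspension):
  [0→1]: (0.0+649.6)/2 × 1 = 324.8
  [1→3]: (649.6+369.8)/2 × 2 = 1019.4
  [3→4]: (369.8+261.1)/2 × 1 = 315.45
  [4→4.25]: (261.1+239.3)/2 × 0.25 = 62.55
  Sum = 1722.2 µg/L·h
Tail: C_last/k_e = 239.3/0.35 = 683.714
AUC_0→∞ (oral suspension) = 1722.2 + 683.714 = 2405.914 µg/L·h
F = (AUC_ev/D_ev)/(AUC_iv/D_iv) = (2405.914/300)/(1320/150) = 8.01971/8.8 = 0.9113

F = 0.911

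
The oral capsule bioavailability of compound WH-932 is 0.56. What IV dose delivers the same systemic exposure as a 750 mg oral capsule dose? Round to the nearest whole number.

D_iv = 420 mg

Systemic exposure from an extravascular dose = F × D_ev, so the equivalent IV dose is F × D_ev.
D_iv = F × D_ev = 0.56 × 750 = 420 mg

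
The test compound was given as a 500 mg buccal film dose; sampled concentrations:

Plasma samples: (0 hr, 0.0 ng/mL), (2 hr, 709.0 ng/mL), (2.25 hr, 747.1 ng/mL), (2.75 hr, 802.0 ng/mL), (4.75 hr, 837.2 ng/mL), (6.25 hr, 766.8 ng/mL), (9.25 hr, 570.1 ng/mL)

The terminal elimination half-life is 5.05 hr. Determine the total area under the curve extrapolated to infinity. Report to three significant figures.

Trapezoidal AUC_0→9.25:
  [0→2]: (0.0+709.0)/2 × 2 = 709.0
  [2→2.25]: (709.0+747.1)/2 × 0.25 = 182.0125
  [2.25→2.75]: (747.1+802.0)/2 × 0.5 = 387.275
  [2.75→4.75]: (802.0+837.2)/2 × 2 = 1639.2
  [4.75→6.25]: (837.2+766.8)/2 × 1.5 = 1203.0
  [6.25→9.25]: (766.8+570.1)/2 × 3 = 2005.35
  Sum = 6125.8375 ng/mL·hr
k_e = ln2 / t½ = 0.693147 / 5.05 = 0.1373 hr^-1
Extrapolated tail: C_last / k_e = 570.1 / 0.1373 = 4152.221
AUC_0→∞ = 6125.8375 + 4152.221 = 10278.0585 ng/mL·hr

AUC = 10300 ng/mL·hr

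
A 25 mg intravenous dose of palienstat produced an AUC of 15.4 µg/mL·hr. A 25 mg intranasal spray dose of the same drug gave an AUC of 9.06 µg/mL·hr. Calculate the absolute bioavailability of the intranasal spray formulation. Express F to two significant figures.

F = 0.59

F = (AUC_ev / D_ev) / (AUC_iv / D_iv)
  = (9.06/25) / (15.4/25)
  = 0.3624 / 0.616 = 0.5883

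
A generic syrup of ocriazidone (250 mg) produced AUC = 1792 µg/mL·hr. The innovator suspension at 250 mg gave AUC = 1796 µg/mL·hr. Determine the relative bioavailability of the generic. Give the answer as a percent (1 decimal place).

F_rel = 99.8%

F_rel = (AUC_test/D_test) / (AUC_ref/D_ref)
      = (1792/250) / (1796/250)
      = 7.168 / 7.184 = 0.9978 = 99.78%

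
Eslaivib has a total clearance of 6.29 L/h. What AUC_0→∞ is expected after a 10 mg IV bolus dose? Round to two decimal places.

AUC_0→∞ = Dose_iv / CL
        = 10 / 6.29 = 1.58983 mg/L·h

AUC = 1.59 mg/L·h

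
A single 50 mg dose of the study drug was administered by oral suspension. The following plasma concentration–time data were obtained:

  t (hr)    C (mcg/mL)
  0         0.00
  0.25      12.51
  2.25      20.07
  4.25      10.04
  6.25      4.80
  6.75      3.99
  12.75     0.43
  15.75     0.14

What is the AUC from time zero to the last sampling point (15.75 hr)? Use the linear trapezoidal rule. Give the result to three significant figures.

AUC = 95.4 mcg/mL·hr

Trapezoidal AUC_0→15.75:
  [0→0.25]: (0.00+12.51)/2 × 0.25 = 1.56375
  [0.25→2.25]: (12.51+20.07)/2 × 2 = 32.58
  [2.25→4.25]: (20.07+10.04)/2 × 2 = 30.11
  [4.25→6.25]: (10.04+4.80)/2 × 2 = 14.84
  [6.25→6.75]: (4.80+3.99)/2 × 0.5 = 2.1975
  [6.75→12.75]: (3.99+0.43)/2 × 6 = 13.26
  [12.75→15.75]: (0.43+0.14)/2 × 3 = 0.855
  Sum = 95.40625 mcg/mL·hr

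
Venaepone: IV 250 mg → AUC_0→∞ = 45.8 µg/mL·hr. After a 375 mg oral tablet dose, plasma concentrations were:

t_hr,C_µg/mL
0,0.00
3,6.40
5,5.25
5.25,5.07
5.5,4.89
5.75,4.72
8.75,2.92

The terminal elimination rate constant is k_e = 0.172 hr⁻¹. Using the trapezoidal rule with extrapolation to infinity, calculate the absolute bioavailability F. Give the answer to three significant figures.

Trapezoidal AUC_0→8.75 (oral tablet):
  [0→3]: (0.00+6.40)/2 × 3 = 9.6
  [3→5]: (6.40+5.25)/2 × 2 = 11.65
  [5→5.25]: (5.25+5.07)/2 × 0.25 = 1.29
  [5.25→5.5]: (5.07+4.89)/2 × 0.25 = 1.245
  [5.5→5.75]: (4.89+4.72)/2 × 0.25 = 1.20125
  [5.75→8.75]: (4.72+2.92)/2 × 3 = 11.46
  Sum = 36.44625 µg/mL·hr
Tail: C_last/k_e = 2.92/0.172 = 16.977
AUC_0→∞ (oral tablet) = 36.44625 + 16.977 = 53.42325 µg/mL·hr
F = (AUC_ev/D_ev)/(AUC_iv/D_iv) = (53.42325/375)/(45.8/250) = 0.142462/0.1832 = 0.7776

F = 0.778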